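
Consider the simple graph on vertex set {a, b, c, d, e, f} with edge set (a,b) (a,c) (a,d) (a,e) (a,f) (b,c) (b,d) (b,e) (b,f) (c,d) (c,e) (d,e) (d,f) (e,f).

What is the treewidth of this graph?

4

A width-4 tree decomposition is:
Bags: B1 = {a, b, d, e, f}  B2 = {a, b, c, d, e}
Tree: B1–B2
Every bag has size at most 5, so the width is 5 − 1 = 4 and tw(G) ≤ 4. For the lower bound, the 5 vertices {a, b, c, d, e} are pairwise adjacent, and any tree decomposition puts a clique entirely inside one bag — forcing width ≥ 4. Therefore the treewidth is 4.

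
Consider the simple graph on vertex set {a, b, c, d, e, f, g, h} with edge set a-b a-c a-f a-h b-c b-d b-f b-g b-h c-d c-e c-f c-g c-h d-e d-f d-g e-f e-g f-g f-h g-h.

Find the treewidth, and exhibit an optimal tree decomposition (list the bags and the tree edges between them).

Each bag holds 5 vertices, so the decomposition has width 4, which upper-bounds the treewidth. Conversely, {c, d, e, f, g} is a clique of size 5, and the vertices of any clique must share a bag in every tree decomposition; so some bag has ≥ 5 vertices and tw(G) ≥ 4. Therefore the treewidth is 4.

Treewidth 4.
One such decomposition:
Bags: B1 = {b, c, f, g, h}  B2 = {b, c, d, f, g}  B3 = {c, d, e, f, g}  B4 = {a, b, c, f, h}
Tree: B1–B2, B2–B3, B1–B4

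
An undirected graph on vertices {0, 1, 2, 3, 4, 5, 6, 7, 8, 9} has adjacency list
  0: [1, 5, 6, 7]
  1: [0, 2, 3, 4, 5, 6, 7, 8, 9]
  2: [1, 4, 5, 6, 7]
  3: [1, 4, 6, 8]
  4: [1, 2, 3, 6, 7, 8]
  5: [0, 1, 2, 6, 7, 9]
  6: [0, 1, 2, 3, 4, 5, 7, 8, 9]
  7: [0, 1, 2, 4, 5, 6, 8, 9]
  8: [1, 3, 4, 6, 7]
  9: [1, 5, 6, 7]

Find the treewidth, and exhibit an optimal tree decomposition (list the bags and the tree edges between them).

Every bag has size at most 5, so the width is 5 − 1 = 4 and tw(G) ≤ 4. Conversely, {1, 3, 4, 6, 8} is a clique of size 5, and the vertices of any clique must share a bag in every tree decomposition; so some bag has ≥ 5 vertices and tw(G) ≥ 4. Therefore the treewidth is 4.

Treewidth 4.
One optimal decomposition is:
Bags: B1 = {1, 4, 6, 7, 8}  B2 = {1, 2, 4, 6, 7}  B3 = {1, 2, 5, 6, 7}  B4 = {1, 3, 4, 6, 8}  B5 = {1, 5, 6, 7, 9}  B6 = {0, 1, 5, 6, 7}
Tree: B1–B2, B2–B3, B1–B4, B3–B5, B3–B6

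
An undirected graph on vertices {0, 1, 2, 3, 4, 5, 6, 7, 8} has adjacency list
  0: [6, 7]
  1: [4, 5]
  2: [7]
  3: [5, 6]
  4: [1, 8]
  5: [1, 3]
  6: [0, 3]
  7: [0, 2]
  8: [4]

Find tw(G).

1

A width-1 tree decomposition is:
Bags: B1 = {4, 8}  B2 = {1, 4}  B3 = {1, 5}  B4 = {3, 5}  B5 = {3, 6}  B6 = {0, 6}  B7 = {0, 7}  B8 = {2, 7}
Tree: B1–B2, B2–B3, B3–B4, B4–B5, B5–B6, B6–B7, B7–B8
Every bag has size at most 2, so the width is 2 − 1 = 1 and tw(G) ≤ 1. G has an edge, so its treewidth is at least 1. Therefore the treewidth is 1.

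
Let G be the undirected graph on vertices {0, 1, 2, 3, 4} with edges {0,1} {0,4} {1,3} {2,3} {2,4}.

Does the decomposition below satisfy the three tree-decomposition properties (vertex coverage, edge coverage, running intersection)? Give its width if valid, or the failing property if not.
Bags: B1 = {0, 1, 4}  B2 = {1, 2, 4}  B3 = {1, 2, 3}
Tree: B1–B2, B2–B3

Checking the three conditions: (i) the bags cover all of {0, 1, 2, 3, 4}; (ii) for each edge, some bag contains both endpoints; (iii) the bags containing any fixed vertex form a subtree. All hold, so the decomposition is valid with width 3 − 1 = 2.

Yes; width 2.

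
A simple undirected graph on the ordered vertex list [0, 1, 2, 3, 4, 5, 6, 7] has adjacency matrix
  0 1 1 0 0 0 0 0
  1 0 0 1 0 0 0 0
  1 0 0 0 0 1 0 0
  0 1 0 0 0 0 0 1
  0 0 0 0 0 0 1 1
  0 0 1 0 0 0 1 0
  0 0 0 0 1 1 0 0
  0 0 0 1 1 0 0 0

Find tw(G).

A width-2 tree decomposition is:
Bags: B1 = {0, 1, 2}  B2 = {1, 2, 3}  B3 = {2, 3, 7}  B4 = {2, 4, 7}  B5 = {2, 4, 6}  B6 = {2, 5, 6}
Tree: B1–B2, B2–B3, B3–B4, B4–B5, B5–B6
The largest bag has 3 vertices, giving width 2; this decomposition certifies tw(G) ≤ 2. The edges 2–0–1–3–7–4–6–5–2 form a cycle, so G is not a tree and its treewidth is at least 2. Therefore the treewidth is 2.

2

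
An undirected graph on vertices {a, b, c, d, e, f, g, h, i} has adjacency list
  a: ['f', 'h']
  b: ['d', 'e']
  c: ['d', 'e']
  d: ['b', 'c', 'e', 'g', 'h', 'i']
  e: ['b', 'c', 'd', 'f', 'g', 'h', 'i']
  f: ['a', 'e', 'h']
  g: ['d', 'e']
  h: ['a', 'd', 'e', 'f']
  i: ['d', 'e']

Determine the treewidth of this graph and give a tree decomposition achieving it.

Each bag holds 3 vertices, so the decomposition has width 2, which upper-bounds the treewidth. Conversely, {d, e, g} is a clique of size 3, and the vertices of any clique must share a bag in every tree decomposition; so some bag has ≥ 3 vertices and tw(G) ≥ 2. The upper and lower bounds meet at 2, so that is the treewidth.

Treewidth 2.
Bags: B1 = {d, e, h}  B2 = {b, d, e}  B3 = {d, e, g}  B4 = {e, f, h}  B5 = {d, e, i}  B6 = {c, d, e}  B7 = {a, f, h}
Tree: B1–B2, B2–B3, B1–B4, B1–B5, B1–B6, B4–B7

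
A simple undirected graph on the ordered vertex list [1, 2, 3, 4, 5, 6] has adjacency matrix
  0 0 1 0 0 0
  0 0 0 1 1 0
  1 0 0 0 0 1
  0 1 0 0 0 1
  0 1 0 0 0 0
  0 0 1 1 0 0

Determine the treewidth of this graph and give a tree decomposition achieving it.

Treewidth 1.
One optimal decomposition is:
Bags: B1 = {1, 3}  B2 = {3, 6}  B3 = {4, 6}  B4 = {2, 4}  B5 = {2, 5}
Tree: B1–B2, B2–B3, B3–B4, B4–B5

Every bag has size at most 2, so the width is 2 − 1 = 1 and tw(G) ≤ 1. Since G has at least one edge (e.g. 1–3), it is not an edgeless graph, so tw(G) ≥ 1. The upper and lower bounds meet at 1, so that is the treewidth.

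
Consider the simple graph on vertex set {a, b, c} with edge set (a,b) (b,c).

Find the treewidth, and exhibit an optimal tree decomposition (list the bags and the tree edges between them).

Treewidth 1.
Bags: B1 = {a, b}  B2 = {b, c}
Tree: B1–B2

The largest bag has 2 vertices, giving width 1; this decomposition certifies tw(G) ≤ 1. G has an edge, so its treewidth is at least 1. The upper and lower bounds meet at 1, so that is the treewidth.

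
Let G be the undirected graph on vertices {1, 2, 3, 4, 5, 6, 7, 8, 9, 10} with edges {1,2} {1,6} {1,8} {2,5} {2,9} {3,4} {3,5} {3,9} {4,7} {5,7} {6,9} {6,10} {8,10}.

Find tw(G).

A width-2 tree decomposition is:
Bags: B1 = {6, 8, 10}  B2 = {1, 6, 8}  B3 = {1, 6, 9}  B4 = {1, 2, 9}  B5 = {2, 3, 9}  B6 = {2, 3, 5}  B7 = {3, 4, 5}  B8 = {4, 5, 7}
Tree: B1–B2, B2–B3, B3–B4, B4–B5, B5–B6, B6–B7, B7–B8
Each bag holds 3 vertices, so the decomposition has width 2, which upper-bounds the treewidth. For the lower bound, G contains the cycle 10–8–1–6–10, so G is not a forest; only forests have treewidth ≤ 1, hence tw(G) ≥ 2. The upper and lower bounds meet at 2, so that is the treewidth.

2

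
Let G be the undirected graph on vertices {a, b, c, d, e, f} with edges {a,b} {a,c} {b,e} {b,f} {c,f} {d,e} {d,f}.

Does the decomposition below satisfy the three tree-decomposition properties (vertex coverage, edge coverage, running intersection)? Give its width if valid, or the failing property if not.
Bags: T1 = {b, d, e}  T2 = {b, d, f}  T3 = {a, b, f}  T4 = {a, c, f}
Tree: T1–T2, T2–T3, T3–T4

Yes; width 2.

Every vertex of G appears in some bag (union = {a, b, c, d, e, f}); every edge is covered by a bag; and for each vertex v the set of bags containing v is connected in the bag tree. The decomposition is therefore valid. The largest bag has 3 vertices, so the width is 2.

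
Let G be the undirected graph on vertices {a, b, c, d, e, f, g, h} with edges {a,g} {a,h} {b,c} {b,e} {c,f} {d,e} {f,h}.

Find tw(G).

1

A width-1 tree decomposition is:
Bags: B1 = {d, e}  B2 = {b, e}  B3 = {b, c}  B4 = {c, f}  B5 = {f, h}  B6 = {a, h}  B7 = {a, g}
Tree: B1–B2, B2–B3, B3–B4, B4–B5, B5–B6, B6–B7
Each bag holds 2 vertices, so the decomposition has width 1, which upper-bounds the treewidth. G has an edge, so its treewidth is at least 1. Combining the bounds, tw(G) = 1.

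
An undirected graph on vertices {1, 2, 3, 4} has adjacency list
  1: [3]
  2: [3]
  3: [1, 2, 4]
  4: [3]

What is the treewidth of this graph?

A width-1 tree decomposition is:
Bags: B1 = {1, 3}  B2 = {3, 4}  B3 = {2, 3}
Tree: B1–B2, B2–B3
Every bag has size at most 2, so the width is 2 − 1 = 1 and tw(G) ≤ 1. Any graph with an edge has treewidth ≥ 1, and G has the edge 1–3. Combining the bounds, tw(G) = 1.

1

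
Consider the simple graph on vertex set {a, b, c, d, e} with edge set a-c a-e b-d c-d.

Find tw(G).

A width-1 tree decomposition is:
Bags: B1 = {a, e}  B2 = {a, c}  B3 = {c, d}  B4 = {b, d}
Tree: B1–B2, B2–B3, B3–B4
The largest bag has 2 vertices, giving width 1; this decomposition certifies tw(G) ≤ 1. Any graph with an edge has treewidth ≥ 1, and G has the edge e–a. Therefore the treewidth is 1.

1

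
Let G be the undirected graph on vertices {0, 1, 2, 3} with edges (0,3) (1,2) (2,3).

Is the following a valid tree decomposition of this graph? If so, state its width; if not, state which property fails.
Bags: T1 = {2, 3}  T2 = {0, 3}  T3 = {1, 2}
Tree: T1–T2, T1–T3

Every vertex of G appears in some bag (union = {0, 1, 2, 3}); every edge is covered by a bag; and for each vertex v the set of bags containing v is connected in the bag tree. The decomposition is therefore valid. The largest bag has 2 vertices, so the width is 1.

Yes; width 1.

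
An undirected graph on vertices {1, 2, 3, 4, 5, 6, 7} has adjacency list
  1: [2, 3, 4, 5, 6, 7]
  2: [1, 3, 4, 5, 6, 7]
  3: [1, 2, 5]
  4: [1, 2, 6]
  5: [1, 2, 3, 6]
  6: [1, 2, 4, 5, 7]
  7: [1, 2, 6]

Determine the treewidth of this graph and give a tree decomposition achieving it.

Treewidth 3.
One such decomposition:
Bags: B1 = {1, 2, 4, 6}  B2 = {1, 2, 5, 6}  B3 = {1, 2, 6, 7}  B4 = {1, 2, 3, 5}
Tree: B1–B2, B1–B3, B2–B4

The largest bag has 4 vertices, giving width 3; this decomposition certifies tw(G) ≤ 3. Conversely, {1, 2, 3, 5} is a clique of size 4, and the vertices of any clique must share a bag in every tree decomposition; so some bag has ≥ 4 vertices and tw(G) ≥ 3. Combining the bounds, tw(G) = 3.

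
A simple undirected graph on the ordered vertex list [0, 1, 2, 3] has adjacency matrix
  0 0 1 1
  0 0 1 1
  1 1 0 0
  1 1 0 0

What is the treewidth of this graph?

2

A width-2 tree decomposition is:
Bags: B1 = {0, 2, 3}  B2 = {1, 2, 3}
Tree: B1–B2
Each bag holds 3 vertices, so the decomposition has width 2, which upper-bounds the treewidth. The edges 2–0–3–1–2 form a cycle, so G is not a tree and its treewidth is at least 2. The upper and lower bounds meet at 2, so that is the treewidth.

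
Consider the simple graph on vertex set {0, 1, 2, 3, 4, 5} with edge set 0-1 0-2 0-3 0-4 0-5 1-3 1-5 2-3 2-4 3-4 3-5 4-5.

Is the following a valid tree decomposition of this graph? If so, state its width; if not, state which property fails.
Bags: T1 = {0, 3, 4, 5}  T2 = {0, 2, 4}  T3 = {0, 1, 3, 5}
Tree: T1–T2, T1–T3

No — edge (3,2) lies in no bag.

A tree decomposition must satisfy three properties: every vertex lies in some bag; for every edge, both endpoints lie together in some bag; and for every vertex, the bags containing it form a connected subtree. Here edge (3,2) lies in no bag, so the decomposition is invalid.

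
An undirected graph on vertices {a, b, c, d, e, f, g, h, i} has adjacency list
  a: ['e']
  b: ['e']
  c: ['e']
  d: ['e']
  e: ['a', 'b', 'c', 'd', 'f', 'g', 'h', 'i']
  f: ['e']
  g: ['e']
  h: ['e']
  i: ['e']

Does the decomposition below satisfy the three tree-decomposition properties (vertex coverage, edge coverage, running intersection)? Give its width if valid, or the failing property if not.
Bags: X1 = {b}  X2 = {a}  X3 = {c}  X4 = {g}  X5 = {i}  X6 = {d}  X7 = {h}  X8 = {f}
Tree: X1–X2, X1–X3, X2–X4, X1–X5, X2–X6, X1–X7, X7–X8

No — vertex e appears in no bag.

A tree decomposition must satisfy three properties: every vertex lies in some bag; for every edge, both endpoints lie together in some bag; and for every vertex, the bags containing it form a connected subtree. Here vertex e appears in no bag, so the decomposition is invalid.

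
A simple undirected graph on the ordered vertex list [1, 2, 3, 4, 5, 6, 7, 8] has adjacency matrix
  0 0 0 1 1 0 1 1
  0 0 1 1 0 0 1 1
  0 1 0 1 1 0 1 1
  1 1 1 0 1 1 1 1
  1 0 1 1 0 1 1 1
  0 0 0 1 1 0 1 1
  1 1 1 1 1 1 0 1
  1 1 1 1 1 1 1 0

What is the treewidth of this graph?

A width-4 tree decomposition is:
Bags: B1 = {1, 4, 5, 7, 8}  B2 = {4, 5, 6, 7, 8}  B3 = {3, 4, 5, 7, 8}  B4 = {2, 3, 4, 7, 8}
Tree: B1–B2, B1–B3, B3–B4
Every bag has size at most 5, so the width is 5 − 1 = 4 and tw(G) ≤ 4. Conversely, {2, 3, 4, 7, 8} is a clique of size 5, and the vertices of any clique must share a bag in every tree decomposition; so some bag has ≥ 5 vertices and tw(G) ≥ 4. Combining the bounds, tw(G) = 4.

4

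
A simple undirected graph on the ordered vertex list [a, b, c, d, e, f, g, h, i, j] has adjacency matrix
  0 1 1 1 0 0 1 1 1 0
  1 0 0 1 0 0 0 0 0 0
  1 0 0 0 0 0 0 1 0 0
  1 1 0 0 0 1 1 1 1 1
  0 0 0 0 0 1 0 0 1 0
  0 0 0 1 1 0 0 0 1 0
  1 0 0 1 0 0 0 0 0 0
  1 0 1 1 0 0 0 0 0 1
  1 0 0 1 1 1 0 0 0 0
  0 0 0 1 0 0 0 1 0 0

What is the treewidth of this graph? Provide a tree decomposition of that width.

The largest bag has 3 vertices, giving width 2; this decomposition certifies tw(G) ≤ 2. On the other hand G contains the 3-clique {a, d, g}. A clique must lie in a single bag of any decomposition, so no decomposition can have width below 2. Hence tw(G) = 2 exactly.

Treewidth 2.
Bags: B1 = {a, d, g}  B2 = {a, d, i}  B3 = {a, d, h}  B4 = {d, f, i}  B5 = {a, b, d}  B6 = {a, c, h}  B7 = {e, f, i}  B8 = {d, h, j}
Tree: B1–B2, B2–B3, B2–B4, B2–B5, B3–B6, B4–B7, B3–B8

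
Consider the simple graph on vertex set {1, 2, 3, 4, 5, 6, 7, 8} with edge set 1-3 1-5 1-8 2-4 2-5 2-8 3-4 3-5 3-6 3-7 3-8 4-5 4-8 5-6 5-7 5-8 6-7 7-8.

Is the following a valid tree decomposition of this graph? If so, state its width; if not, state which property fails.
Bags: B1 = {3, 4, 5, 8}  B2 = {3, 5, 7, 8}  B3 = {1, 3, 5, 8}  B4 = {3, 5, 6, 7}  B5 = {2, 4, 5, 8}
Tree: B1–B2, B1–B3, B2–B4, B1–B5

Vertex coverage: the bags together contain {1, 2, 3, 4, 5, 6, 7, 8}, the full vertex set. Edge coverage: each edge of G has both endpoints in at least one bag. Running intersection: for every vertex, the bags containing it form a connected subtree. All three properties hold, so this is a valid tree decomposition of width max|bag| − 1 = 3, and hence tw(G) ≤ 3.

Yes; width 3.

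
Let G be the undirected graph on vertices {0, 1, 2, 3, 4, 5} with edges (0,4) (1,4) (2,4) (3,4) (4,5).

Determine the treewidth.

A width-1 tree decomposition is:
Bags: B1 = {4, 5}  B2 = {3, 4}  B3 = {0, 4}  B4 = {1, 4}  B5 = {2, 4}
Tree: B1–B2, B1–B3, B2–B4, B4–B5
Each bag holds 2 vertices, so the decomposition has width 1, which upper-bounds the treewidth. Any graph with an edge has treewidth ≥ 1, and G has the edge 4–5. Hence tw(G) = 1 exactly.

1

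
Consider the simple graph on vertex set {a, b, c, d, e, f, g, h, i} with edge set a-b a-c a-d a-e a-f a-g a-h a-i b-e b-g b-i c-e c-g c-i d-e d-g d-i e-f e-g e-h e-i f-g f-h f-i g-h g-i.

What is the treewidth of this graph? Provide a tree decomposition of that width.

Each bag holds 5 vertices, so the decomposition has width 4, which upper-bounds the treewidth. Conversely, {a, e, f, g, h} is a clique of size 5, and the vertices of any clique must share a bag in every tree decomposition; so some bag has ≥ 5 vertices and tw(G) ≥ 4. Hence tw(G) = 4 exactly.

Treewidth 4.
One optimal decomposition is:
Bags: B1 = {a, c, e, g, i}  B2 = {a, b, e, g, i}  B3 = {a, d, e, g, i}  B4 = {a, e, f, g, i}  B5 = {a, e, f, g, h}
Tree: B1–B2, B2–B3, B1–B4, B4–B5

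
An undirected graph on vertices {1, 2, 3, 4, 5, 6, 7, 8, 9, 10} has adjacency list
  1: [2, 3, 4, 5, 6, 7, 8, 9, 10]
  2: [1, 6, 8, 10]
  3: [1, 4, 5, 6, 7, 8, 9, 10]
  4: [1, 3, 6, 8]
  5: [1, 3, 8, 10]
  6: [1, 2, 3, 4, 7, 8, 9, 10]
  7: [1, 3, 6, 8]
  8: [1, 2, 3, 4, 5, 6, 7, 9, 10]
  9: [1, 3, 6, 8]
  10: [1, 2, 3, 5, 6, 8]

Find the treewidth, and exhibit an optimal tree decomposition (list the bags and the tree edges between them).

The largest bag has 5 vertices, giving width 4; this decomposition certifies tw(G) ≤ 4. Conversely, {1, 2, 6, 8, 10} is a clique of size 5, and the vertices of any clique must share a bag in every tree decomposition; so some bag has ≥ 5 vertices and tw(G) ≥ 4. Hence tw(G) = 4 exactly.

Treewidth 4.
One optimal decomposition is:
Bags: B1 = {1, 3, 6, 8, 10}  B2 = {1, 3, 5, 8, 10}  B3 = {1, 2, 6, 8, 10}  B4 = {1, 3, 4, 6, 8}  B5 = {1, 3, 6, 8, 9}  B6 = {1, 3, 6, 7, 8}
Tree: B1–B2, B1–B3, B1–B4, B1–B5, B4–B6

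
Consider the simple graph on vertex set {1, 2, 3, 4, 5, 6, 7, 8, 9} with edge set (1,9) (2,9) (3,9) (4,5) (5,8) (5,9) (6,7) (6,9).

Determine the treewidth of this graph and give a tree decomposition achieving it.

Treewidth 1.
One such decomposition:
Bags: B1 = {5, 9}  B2 = {6, 9}  B3 = {1, 9}  B4 = {4, 5}  B5 = {2, 9}  B6 = {5, 8}  B7 = {6, 7}  B8 = {3, 9}
Tree: B1–B2, B1–B3, B1–B4, B1–B5, B4–B6, B2–B7, B5–B8

The largest bag has 2 vertices, giving width 1; this decomposition certifies tw(G) ≤ 1. Any graph with an edge has treewidth ≥ 1, and G has the edge 5–9. Combining the bounds, tw(G) = 1.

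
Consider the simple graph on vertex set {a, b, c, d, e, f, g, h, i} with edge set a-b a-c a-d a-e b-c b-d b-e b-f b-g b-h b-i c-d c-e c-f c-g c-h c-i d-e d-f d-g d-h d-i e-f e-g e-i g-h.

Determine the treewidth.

4

A width-4 tree decomposition is:
Bags: B1 = {b, c, d, e, f}  B2 = {b, c, d, e, g}  B3 = {b, c, d, e, i}  B4 = {a, b, c, d, e}  B5 = {b, c, d, g, h}
Tree: B1–B2, B2–B3, B2–B4, B2–B5
Every bag has size at most 5, so the width is 5 − 1 = 4 and tw(G) ≤ 4. On the other hand G contains the 5-clique {b, c, d, e, g}. A clique must lie in a single bag of any decomposition, so no decomposition can have width below 4. Hence tw(G) = 4 exactly.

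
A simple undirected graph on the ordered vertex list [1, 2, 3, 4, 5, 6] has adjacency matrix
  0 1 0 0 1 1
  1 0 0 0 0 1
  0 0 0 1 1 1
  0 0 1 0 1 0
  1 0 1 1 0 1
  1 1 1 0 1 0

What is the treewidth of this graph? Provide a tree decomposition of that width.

The largest bag has 3 vertices, giving width 2; this decomposition certifies tw(G) ≤ 2. Conversely, {1, 2, 6} is a clique of size 3, and the vertices of any clique must share a bag in every tree decomposition; so some bag has ≥ 3 vertices and tw(G) ≥ 2. The upper and lower bounds meet at 2, so that is the treewidth.

Treewidth 2.
Bags: B1 = {3, 5, 6}  B2 = {1, 5, 6}  B3 = {1, 2, 6}  B4 = {3, 4, 5}
Tree: B1–B2, B2–B3, B1–B4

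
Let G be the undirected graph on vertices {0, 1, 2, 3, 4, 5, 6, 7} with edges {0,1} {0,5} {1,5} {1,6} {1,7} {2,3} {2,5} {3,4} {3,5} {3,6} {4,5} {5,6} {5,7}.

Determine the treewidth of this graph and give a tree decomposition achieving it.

Treewidth 2.
One optimal decomposition is:
Bags: B1 = {3, 5, 6}  B2 = {1, 5, 6}  B3 = {3, 4, 5}  B4 = {0, 1, 5}  B5 = {2, 3, 5}  B6 = {1, 5, 7}
Tree: B1–B2, B1–B3, B2–B4, B1–B5, B4–B6

The largest bag has 3 vertices, giving width 2; this decomposition certifies tw(G) ≤ 2. Conversely, {0, 1, 5} is a clique of size 3, and the vertices of any clique must share a bag in every tree decomposition; so some bag has ≥ 3 vertices and tw(G) ≥ 2. Therefore the treewidth is 2.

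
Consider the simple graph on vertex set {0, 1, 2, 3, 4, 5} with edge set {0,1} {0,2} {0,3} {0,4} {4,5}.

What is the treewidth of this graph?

A width-1 tree decomposition is:
Bags: B1 = {0, 1}  B2 = {0, 4}  B3 = {0, 2}  B4 = {4, 5}  B5 = {0, 3}
Tree: B1–B2, B2–B3, B2–B4, B3–B5
Each bag holds 2 vertices, so the decomposition has width 1, which upper-bounds the treewidth. Any graph with an edge has treewidth ≥ 1, and G has the edge 1–0. Combining the bounds, tw(G) = 1.

1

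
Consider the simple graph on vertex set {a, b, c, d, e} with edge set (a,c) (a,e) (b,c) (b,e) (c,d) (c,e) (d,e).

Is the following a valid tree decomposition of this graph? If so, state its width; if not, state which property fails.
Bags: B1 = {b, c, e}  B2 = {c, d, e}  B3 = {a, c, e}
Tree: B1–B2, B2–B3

Yes; width 2.

Every vertex of G appears in some bag (union = {a, b, c, d, e}); every edge is covered by a bag; and for each vertex v the set of bags containing v is connected in the bag tree. The decomposition is therefore valid. The largest bag has 3 vertices, so the width is 2.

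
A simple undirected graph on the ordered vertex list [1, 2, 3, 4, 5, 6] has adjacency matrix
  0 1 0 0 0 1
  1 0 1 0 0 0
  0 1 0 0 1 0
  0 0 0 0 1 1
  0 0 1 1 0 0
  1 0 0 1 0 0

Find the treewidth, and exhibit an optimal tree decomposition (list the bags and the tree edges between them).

Treewidth 2.
Bags: B1 = {4, 5, 6}  B2 = {3, 5, 6}  B3 = {2, 3, 6}  B4 = {1, 2, 6}
Tree: B1–B2, B2–B3, B3–B4

The largest bag has 3 vertices, giving width 2; this decomposition certifies tw(G) ≤ 2. For the lower bound, G contains the cycle 6–4–5–3–2–1–6, so G is not a forest; only forests have treewidth ≤ 1, hence tw(G) ≥ 2. Hence tw(G) = 2 exactly.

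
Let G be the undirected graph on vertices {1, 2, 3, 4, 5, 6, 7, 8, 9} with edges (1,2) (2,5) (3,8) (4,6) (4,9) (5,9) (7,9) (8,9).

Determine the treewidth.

A width-1 tree decomposition is:
Bags: B1 = {8, 9}  B2 = {4, 9}  B3 = {7, 9}  B4 = {4, 6}  B5 = {5, 9}  B6 = {3, 8}  B7 = {2, 5}  B8 = {1, 2}
Tree: B1–B2, B2–B3, B2–B4, B2–B5, B1–B6, B5–B7, B7–B8
The largest bag has 2 vertices, giving width 1; this decomposition certifies tw(G) ≤ 1. Since G has at least one edge (e.g. 9–8), it is not an edgeless graph, so tw(G) ≥ 1. The upper and lower bounds meet at 1, so that is the treewidth.

1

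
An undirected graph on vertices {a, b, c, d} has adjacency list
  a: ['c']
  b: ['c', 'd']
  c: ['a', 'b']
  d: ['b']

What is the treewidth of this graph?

A width-1 tree decomposition is:
Bags: B1 = {a, c}  B2 = {b, c}  B3 = {b, d}
Tree: B1–B2, B2–B3
The largest bag has 2 vertices, giving width 1; this decomposition certifies tw(G) ≤ 1. Any graph with an edge has treewidth ≥ 1, and G has the edge a–c. Therefore the treewidth is 1.

1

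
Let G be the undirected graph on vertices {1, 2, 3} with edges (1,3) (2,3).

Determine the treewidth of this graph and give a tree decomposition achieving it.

Treewidth 1.
One such decomposition:
Bags: B1 = {1, 3}  B2 = {2, 3}
Tree: B1–B2

Every bag has size at most 2, so the width is 2 − 1 = 1 and tw(G) ≤ 1. G has an edge, so its treewidth is at least 1. Combining the bounds, tw(G) = 1.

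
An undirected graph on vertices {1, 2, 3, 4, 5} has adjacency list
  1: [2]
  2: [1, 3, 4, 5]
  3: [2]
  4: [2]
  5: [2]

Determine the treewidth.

1

A width-1 tree decomposition is:
Bags: B1 = {2, 3}  B2 = {2, 4}  B3 = {1, 2}  B4 = {2, 5}
Tree: B1–B2, B2–B3, B3–B4
Each bag holds 2 vertices, so the decomposition has width 1, which upper-bounds the treewidth. Since G has at least one edge (e.g. 2–3), it is not an edgeless graph, so tw(G) ≥ 1. Hence tw(G) = 1 exactly.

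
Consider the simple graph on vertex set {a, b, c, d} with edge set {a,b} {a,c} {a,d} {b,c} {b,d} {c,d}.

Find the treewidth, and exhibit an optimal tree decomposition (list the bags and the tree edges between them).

A single bag containing all 4 vertices is trivially a valid decomposition of width 3. For the lower bound, the 4 vertices {a, b, c, d} are pairwise adjacent, and any tree decomposition puts a clique entirely inside one bag — forcing width ≥ 3. Hence tw(G) = 3 exactly.

Treewidth 3.
One optimal decomposition is:
Bags: B1 = {a, b, c, d}
Tree: (single bag)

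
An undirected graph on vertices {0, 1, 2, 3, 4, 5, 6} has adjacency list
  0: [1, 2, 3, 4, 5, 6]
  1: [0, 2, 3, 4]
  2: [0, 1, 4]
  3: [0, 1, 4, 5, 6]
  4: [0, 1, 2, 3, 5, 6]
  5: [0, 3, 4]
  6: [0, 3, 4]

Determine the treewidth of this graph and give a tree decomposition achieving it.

Treewidth 3.
One such decomposition:
Bags: B1 = {0, 1, 3, 4}  B2 = {0, 1, 2, 4}  B3 = {0, 3, 4, 5}  B4 = {0, 3, 4, 6}
Tree: B1–B2, B1–B3, B1–B4

Each bag holds 4 vertices, so the decomposition has width 3, which upper-bounds the treewidth. Conversely, {0, 1, 2, 4} is a clique of size 4, and the vertices of any clique must share a bag in every tree decomposition; so some bag has ≥ 4 vertices and tw(G) ≥ 3. Combining the bounds, tw(G) = 3.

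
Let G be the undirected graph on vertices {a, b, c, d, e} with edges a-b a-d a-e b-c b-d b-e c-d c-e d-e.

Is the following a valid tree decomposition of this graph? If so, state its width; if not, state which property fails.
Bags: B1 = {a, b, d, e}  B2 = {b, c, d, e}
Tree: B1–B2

Yes; width 3.

Vertex coverage: the bags together contain {a, b, c, d, e}, the full vertex set. Edge coverage: each edge of G has both endpoints in at least one bag. Running intersection: for every vertex, the bags containing it form a connected subtree. All three properties hold, so this is a valid tree decomposition of width max|bag| − 1 = 3, and hence tw(G) ≤ 3.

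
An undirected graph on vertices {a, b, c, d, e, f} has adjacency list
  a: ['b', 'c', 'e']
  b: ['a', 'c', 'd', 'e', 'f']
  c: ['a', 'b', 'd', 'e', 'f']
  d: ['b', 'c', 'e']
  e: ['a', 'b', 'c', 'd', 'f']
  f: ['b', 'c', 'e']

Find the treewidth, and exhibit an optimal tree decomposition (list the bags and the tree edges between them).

Treewidth 3.
Bags: B1 = {a, b, c, e}  B2 = {b, c, e, f}  B3 = {b, c, d, e}
Tree: B1–B2, B1–B3

The largest bag has 4 vertices, giving width 3; this decomposition certifies tw(G) ≤ 3. For the lower bound, the 4 vertices {b, c, d, e} are pairwise adjacent, and any tree decomposition puts a clique entirely inside one bag — forcing width ≥ 3. Combining the bounds, tw(G) = 3.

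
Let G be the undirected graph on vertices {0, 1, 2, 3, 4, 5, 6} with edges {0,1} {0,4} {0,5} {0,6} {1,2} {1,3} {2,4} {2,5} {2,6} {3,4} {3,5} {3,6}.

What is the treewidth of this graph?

A width-3 tree decomposition is:
Bags: B1 = {0, 2, 3, 6}  B2 = {0, 1, 2, 3}  B3 = {0, 2, 3, 5}  B4 = {0, 2, 3, 4}
Tree: B1–B2, B2–B3, B3–B4
The largest bag has 4 vertices, giving width 3; this decomposition certifies tw(G) ≤ 3. For the lower bound: the 4 vertex sets {2,6}, {0,1}, {3}, {5} are disjoint, each induces a connected subgraph, and every pair is joined by at least one edge of G. Contracting each set to a single vertex therefore yields K_{4} as a minor, and since treewidth is minor-monotone, tw(G) ≥ tw(K_{4}) = 3. Combining the bounds, tw(G) = 3.

3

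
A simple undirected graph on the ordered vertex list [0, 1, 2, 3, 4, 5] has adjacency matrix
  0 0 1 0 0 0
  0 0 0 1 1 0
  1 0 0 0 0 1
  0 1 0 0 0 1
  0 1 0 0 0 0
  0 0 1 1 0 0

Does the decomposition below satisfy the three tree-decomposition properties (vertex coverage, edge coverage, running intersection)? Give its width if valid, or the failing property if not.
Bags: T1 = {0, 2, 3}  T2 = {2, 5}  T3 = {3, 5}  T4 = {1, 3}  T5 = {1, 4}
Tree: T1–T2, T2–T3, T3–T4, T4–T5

No — bags containing vertex 3 are not connected in the tree.

A tree decomposition must satisfy three properties: every vertex lies in some bag; for every edge, both endpoints lie together in some bag; and for every vertex, the bags containing it form a connected subtree. Here bags containing vertex 3 are not connected in the tree, so the decomposition is invalid.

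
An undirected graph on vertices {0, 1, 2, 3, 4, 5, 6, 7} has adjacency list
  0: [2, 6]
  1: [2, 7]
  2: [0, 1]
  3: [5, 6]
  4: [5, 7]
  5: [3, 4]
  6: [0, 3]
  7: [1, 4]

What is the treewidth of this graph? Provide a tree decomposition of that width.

Every bag has size at most 3, so the width is 3 − 1 = 2 and tw(G) ≤ 2. Since 3–6–0–2–1–7–4–5–3 is a cycle in G, G is not acyclic. Forests are exactly the graphs of treewidth ≤ 1, so tw(G) ≥ 2. Therefore the treewidth is 2.

Treewidth 2.
One such decomposition:
Bags: B1 = {0, 3, 6}  B2 = {0, 2, 3}  B3 = {1, 2, 3}  B4 = {1, 3, 7}  B5 = {3, 4, 7}  B6 = {3, 4, 5}
Tree: B1–B2, B2–B3, B3–B4, B4–B5, B5–B6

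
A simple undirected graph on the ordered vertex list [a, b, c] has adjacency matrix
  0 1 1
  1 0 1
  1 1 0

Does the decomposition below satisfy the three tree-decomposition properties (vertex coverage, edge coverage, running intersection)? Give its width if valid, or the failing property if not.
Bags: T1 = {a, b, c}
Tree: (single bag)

Yes; width 2.

Checking the three conditions: (i) the bags cover all of {a, b, c}; (ii) for each edge, some bag contains both endpoints; (iii) the bags containing any fixed vertex form a subtree. All hold, so the decomposition is valid with width 3 − 1 = 2.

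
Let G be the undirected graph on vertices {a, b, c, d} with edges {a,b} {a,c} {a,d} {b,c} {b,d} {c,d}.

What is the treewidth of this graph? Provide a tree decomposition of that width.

With just one bag of size 4, the width is 4 − 1 = 3, so tw(G) ≤ 3. For the lower bound, the 4 vertices {a, b, c, d} are pairwise adjacent, and any tree decomposition puts a clique entirely inside one bag — forcing width ≥ 3. Therefore the treewidth is 3.

Treewidth 3.
Bags: B1 = {a, b, c, d}
Tree: (single bag)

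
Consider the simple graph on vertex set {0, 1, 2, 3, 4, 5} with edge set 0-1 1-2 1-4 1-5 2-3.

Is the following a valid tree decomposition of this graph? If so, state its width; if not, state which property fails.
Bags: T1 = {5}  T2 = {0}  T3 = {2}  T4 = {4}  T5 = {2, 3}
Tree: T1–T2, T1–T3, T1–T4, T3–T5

A tree decomposition must satisfy three properties: every vertex lies in some bag; for every edge, both endpoints lie together in some bag; and for every vertex, the bags containing it form a connected subtree. Here vertex 1 appears in no bag, so the decomposition is invalid.

No — vertex 1 appears in no bag.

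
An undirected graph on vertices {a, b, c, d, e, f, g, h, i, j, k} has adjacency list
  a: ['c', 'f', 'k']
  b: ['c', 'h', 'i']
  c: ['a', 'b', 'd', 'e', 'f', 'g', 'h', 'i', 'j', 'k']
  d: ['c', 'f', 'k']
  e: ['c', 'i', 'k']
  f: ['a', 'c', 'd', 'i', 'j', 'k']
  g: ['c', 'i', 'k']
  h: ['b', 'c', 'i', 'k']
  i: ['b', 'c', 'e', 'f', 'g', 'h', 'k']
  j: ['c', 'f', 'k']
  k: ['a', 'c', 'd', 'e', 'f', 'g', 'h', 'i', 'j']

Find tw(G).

3

A width-3 tree decomposition is:
Bags: B1 = {b, c, h, i}  B2 = {c, h, i, k}  B3 = {c, f, i, k}  B4 = {c, e, i, k}  B5 = {c, d, f, k}  B6 = {c, g, i, k}  B7 = {c, f, j, k}  B8 = {a, c, f, k}
Tree: B1–B2, B2–B3, B3–B4, B3–B5, B3–B6, B3–B7, B5–B8
Every bag has size at most 4, so the width is 4 − 1 = 3 and tw(G) ≤ 3. On the other hand G contains the 4-clique {c, g, i, k}. A clique must lie in a single bag of any decomposition, so no decomposition can have width below 3. Therefore the treewidth is 3.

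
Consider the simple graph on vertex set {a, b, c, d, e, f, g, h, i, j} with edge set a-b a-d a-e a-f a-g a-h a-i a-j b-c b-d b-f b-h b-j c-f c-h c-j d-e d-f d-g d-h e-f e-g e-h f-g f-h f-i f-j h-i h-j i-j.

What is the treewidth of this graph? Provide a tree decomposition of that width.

The largest bag has 5 vertices, giving width 4; this decomposition certifies tw(G) ≤ 4. For the lower bound, the 5 vertices {a, d, e, f, g} are pairwise adjacent, and any tree decomposition puts a clique entirely inside one bag — forcing width ≥ 4. Therefore the treewidth is 4.

Treewidth 4.
Bags: B1 = {a, b, d, f, h}  B2 = {a, d, e, f, h}  B3 = {a, d, e, f, g}  B4 = {a, b, f, h, j}  B5 = {a, f, h, i, j}  B6 = {b, c, f, h, j}
Tree: B1–B2, B2–B3, B1–B4, B4–B5, B4–B6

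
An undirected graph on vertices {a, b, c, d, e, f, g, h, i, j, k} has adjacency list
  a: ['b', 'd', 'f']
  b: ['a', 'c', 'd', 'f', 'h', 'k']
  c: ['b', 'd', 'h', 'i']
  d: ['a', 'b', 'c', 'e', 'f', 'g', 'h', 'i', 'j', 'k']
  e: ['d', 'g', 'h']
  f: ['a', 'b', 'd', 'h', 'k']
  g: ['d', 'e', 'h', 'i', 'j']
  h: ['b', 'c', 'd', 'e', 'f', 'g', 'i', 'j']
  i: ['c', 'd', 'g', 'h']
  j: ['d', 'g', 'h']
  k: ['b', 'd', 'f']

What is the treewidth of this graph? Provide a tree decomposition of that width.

Each bag holds 4 vertices, so the decomposition has width 3, which upper-bounds the treewidth. Conversely, {d, g, h, j} is a clique of size 4, and the vertices of any clique must share a bag in every tree decomposition; so some bag has ≥ 4 vertices and tw(G) ≥ 3. The upper and lower bounds meet at 3, so that is the treewidth.

Treewidth 3.
One optimal decomposition is:
Bags: B1 = {c, d, h, i}  B2 = {b, c, d, h}  B3 = {d, g, h, i}  B4 = {d, g, h, j}  B5 = {d, e, g, h}  B6 = {b, d, f, h}  B7 = {a, b, d, f}  B8 = {b, d, f, k}
Tree: B1–B2, B1–B3, B3–B4, B4–B5, B2–B6, B6–B7, B7–B8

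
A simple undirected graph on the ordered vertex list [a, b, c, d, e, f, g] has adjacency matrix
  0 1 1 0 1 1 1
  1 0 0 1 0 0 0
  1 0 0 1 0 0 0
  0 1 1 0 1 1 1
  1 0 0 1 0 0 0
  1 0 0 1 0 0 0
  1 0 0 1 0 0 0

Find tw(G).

2

A width-2 tree decomposition is:
Bags: B1 = {a, d, g}  B2 = {a, b, d}  B3 = {a, c, d}  B4 = {a, d, f}  B5 = {a, d, e}
Tree: B1–B2, B2–B3, B3–B4, B4–B5
Each bag holds 3 vertices, so the decomposition has width 2, which upper-bounds the treewidth. The edges a–g–d–b–a form a cycle, so G is not a tree and its treewidth is at least 2. Hence tw(G) = 2 exactly.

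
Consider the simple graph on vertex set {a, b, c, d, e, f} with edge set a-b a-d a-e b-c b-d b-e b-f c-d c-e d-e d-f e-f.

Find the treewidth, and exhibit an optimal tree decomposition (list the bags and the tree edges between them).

Treewidth 3.
Bags: B1 = {b, d, e, f}  B2 = {b, c, d, e}  B3 = {a, b, d, e}
Tree: B1–B2, B1–B3

Each bag holds 4 vertices, so the decomposition has width 3, which upper-bounds the treewidth. For the lower bound, the 4 vertices {a, b, d, e} are pairwise adjacent, and any tree decomposition puts a clique entirely inside one bag — forcing width ≥ 3. Hence tw(G) = 3 exactly.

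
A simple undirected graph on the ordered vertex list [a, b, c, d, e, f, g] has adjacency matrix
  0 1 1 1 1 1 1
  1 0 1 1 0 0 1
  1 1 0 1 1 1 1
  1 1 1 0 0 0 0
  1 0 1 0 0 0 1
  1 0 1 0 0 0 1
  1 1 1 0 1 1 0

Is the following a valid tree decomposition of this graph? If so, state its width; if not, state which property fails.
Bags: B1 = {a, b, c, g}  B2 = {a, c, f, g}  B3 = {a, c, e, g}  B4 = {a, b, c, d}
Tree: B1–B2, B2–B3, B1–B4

Yes; width 3.

Every vertex of G appears in some bag (union = {a, b, c, d, e, f, g}); every edge is covered by a bag; and for each vertex v the set of bags containing v is connected in the bag tree. The decomposition is therefore valid. The largest bag has 4 vertices, so the width is 3.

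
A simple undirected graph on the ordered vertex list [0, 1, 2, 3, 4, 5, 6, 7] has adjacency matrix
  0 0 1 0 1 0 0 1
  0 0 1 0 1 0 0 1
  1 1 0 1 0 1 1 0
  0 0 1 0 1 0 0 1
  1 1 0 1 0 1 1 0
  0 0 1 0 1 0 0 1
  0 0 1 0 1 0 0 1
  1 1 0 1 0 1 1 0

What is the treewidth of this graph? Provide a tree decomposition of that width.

Every bag has size at most 4, so the width is 4 − 1 = 3 and tw(G) ≤ 3. For the lower bound: the 4 vertex sets {0,7}, {4,6}, {2}, {1} are disjoint, each induces a connected subgraph, and every pair is joined by at least one edge of G. Contracting each set to a single vertex therefore yields K_{4} as a minor, and since treewidth is minor-monotone, tw(G) ≥ tw(K_{4}) = 3. Combining the bounds, tw(G) = 3.

Treewidth 3.
One optimal decomposition is:
Bags: B1 = {0, 2, 4, 7}  B2 = {2, 4, 6, 7}  B3 = {1, 2, 4, 7}  B4 = {2, 3, 4, 7}  B5 = {2, 4, 5, 7}
Tree: B1–B2, B2–B3, B3–B4, B4–B5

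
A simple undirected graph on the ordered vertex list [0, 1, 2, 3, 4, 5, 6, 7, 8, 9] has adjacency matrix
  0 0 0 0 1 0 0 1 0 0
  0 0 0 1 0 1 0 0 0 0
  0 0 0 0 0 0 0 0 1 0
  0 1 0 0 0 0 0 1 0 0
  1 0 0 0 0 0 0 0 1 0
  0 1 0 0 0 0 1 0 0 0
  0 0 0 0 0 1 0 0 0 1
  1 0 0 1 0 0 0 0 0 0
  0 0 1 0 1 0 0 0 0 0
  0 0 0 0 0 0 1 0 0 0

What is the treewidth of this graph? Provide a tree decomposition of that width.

Each bag holds 2 vertices, so the decomposition has width 1, which upper-bounds the treewidth. G has an edge, so its treewidth is at least 1. Combining the bounds, tw(G) = 1.

Treewidth 1.
One such decomposition:
Bags: B1 = {2, 8}  B2 = {4, 8}  B3 = {0, 4}  B4 = {0, 7}  B5 = {3, 7}  B6 = {1, 3}  B7 = {1, 5}  B8 = {5, 6}  B9 = {6, 9}
Tree: B1–B2, B2–B3, B3–B4, B4–B5, B5–B6, B6–B7, B7–B8, B8–B9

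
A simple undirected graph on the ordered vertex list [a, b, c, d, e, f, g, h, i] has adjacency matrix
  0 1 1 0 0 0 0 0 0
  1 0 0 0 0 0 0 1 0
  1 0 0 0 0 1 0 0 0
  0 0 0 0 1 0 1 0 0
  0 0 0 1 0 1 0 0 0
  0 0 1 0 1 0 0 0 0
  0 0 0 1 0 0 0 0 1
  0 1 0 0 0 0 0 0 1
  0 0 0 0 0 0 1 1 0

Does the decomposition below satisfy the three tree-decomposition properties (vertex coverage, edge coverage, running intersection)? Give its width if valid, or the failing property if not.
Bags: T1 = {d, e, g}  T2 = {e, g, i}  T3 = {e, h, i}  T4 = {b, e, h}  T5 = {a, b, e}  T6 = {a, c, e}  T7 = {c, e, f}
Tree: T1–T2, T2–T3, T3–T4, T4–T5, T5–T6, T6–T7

Yes; width 2.

Checking the three conditions: (i) the bags cover all of {a, b, c, d, e, f, g, h, i}; (ii) for each edge, some bag contains both endpoints; (iii) the bags containing any fixed vertex form a subtree. All hold, so the decomposition is valid with width 3 − 1 = 2.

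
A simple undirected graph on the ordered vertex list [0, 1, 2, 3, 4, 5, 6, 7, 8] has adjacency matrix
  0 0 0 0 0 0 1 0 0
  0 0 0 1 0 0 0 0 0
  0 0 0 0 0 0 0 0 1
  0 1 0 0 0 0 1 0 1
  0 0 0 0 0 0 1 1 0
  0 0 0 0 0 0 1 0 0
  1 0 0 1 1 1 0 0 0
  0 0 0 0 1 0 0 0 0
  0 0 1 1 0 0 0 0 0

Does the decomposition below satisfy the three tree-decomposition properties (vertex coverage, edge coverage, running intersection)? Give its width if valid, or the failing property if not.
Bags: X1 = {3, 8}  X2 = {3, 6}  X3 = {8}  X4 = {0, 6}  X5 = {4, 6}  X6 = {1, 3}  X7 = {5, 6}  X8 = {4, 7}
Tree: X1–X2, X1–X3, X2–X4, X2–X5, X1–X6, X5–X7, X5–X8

No — vertex 2 appears in no bag.

A tree decomposition must satisfy three properties: every vertex lies in some bag; for every edge, both endpoints lie together in some bag; and for every vertex, the bags containing it form a connected subtree. Here vertex 2 appears in no bag, so the decomposition is invalid.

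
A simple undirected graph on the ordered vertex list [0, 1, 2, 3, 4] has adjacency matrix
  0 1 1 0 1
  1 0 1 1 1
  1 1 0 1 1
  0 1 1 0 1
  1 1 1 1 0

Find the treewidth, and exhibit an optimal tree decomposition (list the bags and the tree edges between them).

Treewidth 3.
One such decomposition:
Bags: B1 = {0, 1, 2, 4}  B2 = {1, 2, 3, 4}
Tree: B1–B2

Every bag has size at most 4, so the width is 4 − 1 = 3 and tw(G) ≤ 3. For the lower bound, the 4 vertices {0, 1, 2, 4} are pairwise adjacent, and any tree decomposition puts a clique entirely inside one bag — forcing width ≥ 3. Therefore the treewidth is 3.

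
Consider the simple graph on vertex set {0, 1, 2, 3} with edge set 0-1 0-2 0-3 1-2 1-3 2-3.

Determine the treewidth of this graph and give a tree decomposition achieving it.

With just one bag of size 4, the width is 4 − 1 = 3, so tw(G) ≤ 3. Conversely, {0, 1, 2, 3} is a clique of size 4, and the vertices of any clique must share a bag in every tree decomposition; so some bag has ≥ 4 vertices and tw(G) ≥ 3. The upper and lower bounds meet at 3, so that is the treewidth.

Treewidth 3.
One optimal decomposition is:
Bags: B1 = {0, 1, 2, 3}
Tree: (single bag)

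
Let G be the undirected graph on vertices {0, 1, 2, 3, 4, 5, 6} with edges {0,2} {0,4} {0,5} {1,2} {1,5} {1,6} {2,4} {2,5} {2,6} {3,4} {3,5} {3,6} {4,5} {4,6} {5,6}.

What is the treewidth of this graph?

3

A width-3 tree decomposition is:
Bags: B1 = {3, 4, 5, 6}  B2 = {2, 4, 5, 6}  B3 = {1, 2, 5, 6}  B4 = {0, 2, 4, 5}
Tree: B1–B2, B2–B3, B2–B4
The largest bag has 4 vertices, giving width 3; this decomposition certifies tw(G) ≤ 3. Conversely, {1, 2, 5, 6} is a clique of size 4, and the vertices of any clique must share a bag in every tree decomposition; so some bag has ≥ 4 vertices and tw(G) ≥ 3. Hence tw(G) = 3 exactly.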